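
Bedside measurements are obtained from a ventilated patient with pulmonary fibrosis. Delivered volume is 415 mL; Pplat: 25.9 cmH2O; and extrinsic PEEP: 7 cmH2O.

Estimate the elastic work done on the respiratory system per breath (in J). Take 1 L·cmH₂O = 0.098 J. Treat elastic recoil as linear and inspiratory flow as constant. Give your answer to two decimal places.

0.38

Elastic work ≈ ½ × (Pplat − PEEP) × Vt = 0.5 × (25.9 − 7) × 0.415 L = 0.5 × 18.9 × 0.415 = 3.922 L·cmH2O.
× 0.098 J/(L·cmH2O) → 0.3844 J.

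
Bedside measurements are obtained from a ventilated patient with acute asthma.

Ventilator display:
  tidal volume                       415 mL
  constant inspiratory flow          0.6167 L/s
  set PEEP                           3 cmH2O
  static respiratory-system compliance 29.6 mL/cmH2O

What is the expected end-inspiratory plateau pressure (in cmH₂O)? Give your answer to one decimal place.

17.0

Pplat = PEEP + Vt / Cstat = 3 + 415 / 29.6 = 3 + 14.02 = 17.02 cmH2O.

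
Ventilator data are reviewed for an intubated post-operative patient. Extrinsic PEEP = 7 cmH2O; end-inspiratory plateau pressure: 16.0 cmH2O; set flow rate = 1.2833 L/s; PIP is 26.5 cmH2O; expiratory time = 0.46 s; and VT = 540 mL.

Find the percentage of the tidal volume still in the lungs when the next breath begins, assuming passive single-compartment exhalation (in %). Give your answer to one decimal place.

R = (PIP − Pplat)/V̇ = (26.5 − 16.0) / 1.2833 = 10.5/1.2833 = 8.182 cmH2O·s/L.
C = Vt/(Pplat − PEEP) = 540.0 / (16.0 − 7) = 540.0/9.0 = 60.0 mL/cmH2O.
τ = R × C = 8.182 × 0.06 L/cmH2O = 0.4909 s.
Fraction remaining at end-expiration = e^(−Te/τ) = e^(−0.46/0.4909) = 0.3918 → 39.18%.

39.2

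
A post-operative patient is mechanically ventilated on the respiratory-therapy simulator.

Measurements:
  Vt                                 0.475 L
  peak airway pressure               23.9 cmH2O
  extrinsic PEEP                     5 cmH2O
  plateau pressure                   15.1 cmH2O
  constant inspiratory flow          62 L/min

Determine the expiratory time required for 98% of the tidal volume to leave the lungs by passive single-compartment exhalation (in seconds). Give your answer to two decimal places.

Flow: 62 L/min ÷ 60 = 1.0333 L/s.
R = (PIP − Pplat)/V̇ = (23.9 − 15.1) / 1.0333 = 8.8/1.0333 = 8.516 cmH2O·s/L.
C = Vt/(Pplat − PEEP) = 475.0 / (15.1 − 5) = 475.0/10.1 = 47.03 mL/cmH2O.
τ = R × C = 8.516 × 0.04703 L/cmH2O = 0.4005 s.
t = −τ·ln(1 − 0.98) = −0.4005·ln(0.02) = 1.567 s.

1.57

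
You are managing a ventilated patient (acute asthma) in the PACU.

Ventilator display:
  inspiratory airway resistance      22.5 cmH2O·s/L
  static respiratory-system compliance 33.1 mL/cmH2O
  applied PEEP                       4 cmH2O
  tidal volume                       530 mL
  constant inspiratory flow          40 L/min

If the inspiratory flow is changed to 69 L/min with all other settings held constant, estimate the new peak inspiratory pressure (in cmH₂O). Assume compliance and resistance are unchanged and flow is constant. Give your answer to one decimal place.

Flow: 40 L/min ÷ 60 = 0.6667 L/s.
New flow: 69 L/min ÷ 60 = 1.15 L/s.
PIP = Vt/C + R·V̇ + PEEP (constant-flow equation of motion).
Only the resistive term changes: ΔPIP = R × ΔV̇ = 22.5 × (1.15 − 0.6667) = 22.5 × 0.4833 = 10.874 cmH2O.
Original PIP = 530/33.1 + 22.5×0.6667 + 4 = 35.013 cmH2O; new PIP = 35.013 + (10.874) = 45.887 cmH2O.

45.9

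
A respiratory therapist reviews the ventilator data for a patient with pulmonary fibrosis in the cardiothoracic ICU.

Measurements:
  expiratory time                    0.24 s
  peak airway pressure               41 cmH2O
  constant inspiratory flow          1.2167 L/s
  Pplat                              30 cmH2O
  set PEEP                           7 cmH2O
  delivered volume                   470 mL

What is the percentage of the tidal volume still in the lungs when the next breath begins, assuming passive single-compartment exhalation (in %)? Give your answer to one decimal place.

R = (PIP − Pplat)/V̇ = (41 − 30) / 1.2167 = 11.0/1.2167 = 9.041 cmH2O·s/L.
C = Vt/(Pplat − PEEP) = 470.0 / (30 − 7) = 470.0/23.0 = 20.435 mL/cmH2O.
τ = R × C = 9.041 × 0.02044 L/cmH2O = 0.1848 s.
Fraction remaining at end-expiration = e^(−Te/τ) = e^(−0.24/0.1848) = 0.2729 → 27.29%.

27.3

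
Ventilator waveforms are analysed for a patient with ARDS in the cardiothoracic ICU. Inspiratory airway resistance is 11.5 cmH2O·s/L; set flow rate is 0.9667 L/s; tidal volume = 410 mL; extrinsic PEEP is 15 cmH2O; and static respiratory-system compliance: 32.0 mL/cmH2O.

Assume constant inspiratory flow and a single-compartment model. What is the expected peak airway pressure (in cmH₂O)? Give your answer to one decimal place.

Equation of motion (constant flow): PIP = Vt/C + R·V̇ + PEEP.
PIP = 410/32.0 + 11.5×0.9667 + 15 = 12.813 + 11.117 + 15 = 38.93 cmH2O.

38.9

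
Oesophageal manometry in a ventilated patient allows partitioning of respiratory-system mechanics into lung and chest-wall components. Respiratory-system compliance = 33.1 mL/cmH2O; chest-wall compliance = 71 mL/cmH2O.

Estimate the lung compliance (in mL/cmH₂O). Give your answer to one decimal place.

62.0

1/CL = 1/Crs − 1/Ccw.
1/CL = 1/33.1 − 1/71 = 0.01613.
CL = 61.996 mL/cmH2O.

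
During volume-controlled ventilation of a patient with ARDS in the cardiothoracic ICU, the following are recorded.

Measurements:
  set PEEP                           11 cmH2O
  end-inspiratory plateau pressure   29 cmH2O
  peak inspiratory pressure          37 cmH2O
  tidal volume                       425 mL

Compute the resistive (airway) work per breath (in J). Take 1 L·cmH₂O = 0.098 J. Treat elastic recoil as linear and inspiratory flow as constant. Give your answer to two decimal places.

With constant inspiratory flow the resistive pressure is constant at PIP − Pplat = 37 − 29 = 8.0 cmH2O, so resistive work = 8.0 × 0.425 = 3.4 L·cmH2O.
× 0.098 J/(L·cmH2O) → 0.3332 J.

0.33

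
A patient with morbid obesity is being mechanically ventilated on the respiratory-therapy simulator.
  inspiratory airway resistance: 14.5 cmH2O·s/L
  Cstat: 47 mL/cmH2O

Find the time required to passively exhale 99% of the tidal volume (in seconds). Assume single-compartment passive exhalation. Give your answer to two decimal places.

3.14

τ = R × C = 14.5 × 47 mL/cmH2O = 14.5 × 0.047 L/cmH2O = 0.6815 s.
Exhaled fraction f = 1 − e^(−t/τ) → t = −τ·ln(1 − f) = −0.6815·ln(0.01) = 3.138 s.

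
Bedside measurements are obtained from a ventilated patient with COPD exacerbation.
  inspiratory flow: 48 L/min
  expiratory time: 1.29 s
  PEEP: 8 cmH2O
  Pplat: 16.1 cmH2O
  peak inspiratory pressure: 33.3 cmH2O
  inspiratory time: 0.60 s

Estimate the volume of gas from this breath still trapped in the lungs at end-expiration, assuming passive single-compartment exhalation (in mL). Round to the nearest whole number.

Flow: 48 L/min ÷ 60 = 0.8 L/s.
Vt = flow × Ti = 0.8 L/s × 0.60 s × 1000 mL/L = 480.0 mL.
R = (PIP − Pplat)/V̇ = (33.3 − 16.1) / 0.8 = 17.2/0.8 = 21.5 cmH2O·s/L.
C = Vt/(Pplat − PEEP) = 480.0 / (16.1 − 8) = 480.0/8.1 = 59.259 mL/cmH2O.
τ = R × C = 21.5 × 0.05926 L/cmH2O = 1.274 s.
Fraction remaining = e^(−Te/τ) = e^(−1.29/1.274) = 0.3633.
Trapped volume = 480.0 × 0.3633 = 174.38 mL.

174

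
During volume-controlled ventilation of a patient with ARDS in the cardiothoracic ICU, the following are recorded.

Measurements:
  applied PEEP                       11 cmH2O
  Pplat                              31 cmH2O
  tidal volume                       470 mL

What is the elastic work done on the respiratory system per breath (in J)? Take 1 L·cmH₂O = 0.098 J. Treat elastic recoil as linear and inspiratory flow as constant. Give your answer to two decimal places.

0.46

Elastic work ≈ ½ × (Pplat − PEEP) × Vt = 0.5 × (31 − 11) × 0.470 L = 0.5 × 20.0 × 0.470 = 4.7 L·cmH2O.
× 0.098 J/(L·cmH2O) → 0.4606 J.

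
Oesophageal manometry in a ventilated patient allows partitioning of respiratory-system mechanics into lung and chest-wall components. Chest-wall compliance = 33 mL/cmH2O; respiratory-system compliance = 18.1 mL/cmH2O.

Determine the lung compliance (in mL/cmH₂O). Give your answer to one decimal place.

40.1

1/CL = 1/Crs − 1/Ccw.
1/CL = 1/18.1 − 1/33 = 0.02495.
CL = 40.08 mL/cmH2O.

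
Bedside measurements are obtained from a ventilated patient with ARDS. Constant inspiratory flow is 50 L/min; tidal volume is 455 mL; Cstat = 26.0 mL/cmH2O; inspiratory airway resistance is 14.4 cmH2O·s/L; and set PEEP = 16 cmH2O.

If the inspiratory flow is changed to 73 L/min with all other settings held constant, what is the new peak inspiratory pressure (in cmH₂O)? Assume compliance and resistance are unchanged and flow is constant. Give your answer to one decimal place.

51.0

Flow: 50 L/min ÷ 60 = 0.8333 L/s.
New flow: 73 L/min ÷ 60 = 1.2167 L/s.
PIP = Vt/C + R·V̇ + PEEP (constant-flow equation of motion).
Only the resistive term changes: ΔPIP = R × ΔV̇ = 14.4 × (1.2167 − 0.8333) = 14.4 × 0.3834 = 5.521 cmH2O.
Original PIP = 455/26.0 + 14.4×0.8333 + 16 = 45.5 cmH2O; new PIP = 45.5 + (5.521) = 51.021 cmH2O.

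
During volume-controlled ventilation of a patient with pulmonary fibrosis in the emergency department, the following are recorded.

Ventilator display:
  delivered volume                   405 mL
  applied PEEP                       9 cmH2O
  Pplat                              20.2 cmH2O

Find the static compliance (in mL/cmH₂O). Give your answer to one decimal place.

Cstat = Vt / (Pplat − PEEP) = 405 / (20.2 − 9) = 405 / 11.2 = 36.161 mL/cmH2O.

36.2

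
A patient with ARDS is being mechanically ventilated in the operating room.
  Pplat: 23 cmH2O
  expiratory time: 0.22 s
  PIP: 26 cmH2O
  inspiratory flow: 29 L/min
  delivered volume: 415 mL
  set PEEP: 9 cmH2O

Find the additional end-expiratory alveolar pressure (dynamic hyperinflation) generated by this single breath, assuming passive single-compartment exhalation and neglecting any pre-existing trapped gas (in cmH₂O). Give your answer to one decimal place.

Flow: 29 L/min ÷ 60 = 0.4833 L/s.
R = (PIP − Pplat)/V̇ = (26 − 23) / 0.4833 = 3.0/0.4833 = 6.207 cmH2O·s/L.
C = Vt/(Pplat − PEEP) = 415.0 / (23 − 9) = 415.0/14.0 = 29.643 mL/cmH2O.
τ = R × C = 6.207 × 0.02964 L/cmH2O = 0.184 s.
Fraction remaining = e^(−Te/τ) = e^(−0.22/0.184) = 0.3025; trapped volume = 415.0 × 0.3025 = 125.54 mL.
Additional alveolar pressure from trapping ≈ V_trapped / C = 125.54 / 29.643 = 4.235 cmH2O.

4.2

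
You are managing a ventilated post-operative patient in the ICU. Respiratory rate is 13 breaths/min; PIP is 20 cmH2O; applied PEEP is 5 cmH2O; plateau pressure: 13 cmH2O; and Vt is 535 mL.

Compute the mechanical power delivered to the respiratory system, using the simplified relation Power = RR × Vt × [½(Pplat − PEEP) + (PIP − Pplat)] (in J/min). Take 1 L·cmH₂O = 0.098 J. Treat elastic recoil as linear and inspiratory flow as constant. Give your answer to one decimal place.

7.5

Per-breath work = Vt × [½(Pplat−PEEP) + (PIP−Pplat)] = 0.535 × [0.5×8.0 + 7.0] = 0.535 × 11.0 = 5.885 L·cmH2O.
Power = 13 × 5.885 = 76.505 L·cmH2O/min.
× 0.098 J/(L·cmH2O) → 7.497 J/min.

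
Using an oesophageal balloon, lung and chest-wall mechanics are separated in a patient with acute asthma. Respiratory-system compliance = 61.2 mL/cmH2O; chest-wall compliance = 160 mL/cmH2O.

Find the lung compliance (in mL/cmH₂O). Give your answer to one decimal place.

1/CL = 1/Crs − 1/Ccw.
1/CL = 1/61.2 − 1/160 = 0.01009.
CL = 99.108 mL/cmH2O.

99.1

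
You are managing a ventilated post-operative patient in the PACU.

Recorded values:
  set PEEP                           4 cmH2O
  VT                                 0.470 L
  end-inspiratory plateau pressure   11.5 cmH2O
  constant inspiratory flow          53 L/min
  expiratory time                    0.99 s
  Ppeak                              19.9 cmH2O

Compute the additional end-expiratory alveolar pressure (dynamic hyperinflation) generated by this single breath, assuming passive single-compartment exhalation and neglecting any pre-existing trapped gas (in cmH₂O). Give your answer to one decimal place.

Flow: 53 L/min ÷ 60 = 0.8833 L/s.
R = (PIP − Pplat)/V̇ = (19.9 − 11.5) / 0.8833 = 8.4/0.8833 = 9.51 cmH2O·s/L.
C = Vt/(Pplat − PEEP) = 470.0 / (11.5 − 4) = 470.0/7.5 = 62.667 mL/cmH2O.
τ = R × C = 9.51 × 0.06267 L/cmH2O = 0.596 s.
Fraction remaining = e^(−Te/τ) = e^(−0.99/0.596) = 0.1899; trapped volume = 470.0 × 0.1899 = 89.253 mL.
Additional alveolar pressure from trapping ≈ V_trapped / C = 89.253 / 62.667 = 1.424 cmH2O.

1.4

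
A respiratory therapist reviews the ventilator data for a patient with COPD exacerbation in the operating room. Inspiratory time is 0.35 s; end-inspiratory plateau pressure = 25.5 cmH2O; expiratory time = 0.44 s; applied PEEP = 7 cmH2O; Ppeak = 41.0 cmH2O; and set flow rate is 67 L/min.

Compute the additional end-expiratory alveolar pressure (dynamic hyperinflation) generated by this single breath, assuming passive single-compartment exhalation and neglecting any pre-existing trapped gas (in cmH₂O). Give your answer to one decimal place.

Flow: 67 L/min ÷ 60 = 1.1167 L/s.
Vt = flow × Ti = 1.1167 L/s × 0.35 s × 1000 mL/L = 390.85 mL.
R = (PIP − Pplat)/V̇ = (41.0 − 25.5) / 1.1167 = 15.5/1.1167 = 13.88 cmH2O·s/L.
C = Vt/(Pplat − PEEP) = 390.85 / (25.5 − 7) = 390.85/18.5 = 21.127 mL/cmH2O.
τ = R × C = 13.88 × 0.02113 L/cmH2O = 0.2933 s.
Fraction remaining = e^(−Te/τ) = e^(−0.44/0.2933) = 0.2231; trapped volume = 390.85 × 0.2231 = 87.199 mL.
Additional alveolar pressure from trapping ≈ V_trapped / C = 87.199 / 21.127 = 4.127 cmH2O.

4.1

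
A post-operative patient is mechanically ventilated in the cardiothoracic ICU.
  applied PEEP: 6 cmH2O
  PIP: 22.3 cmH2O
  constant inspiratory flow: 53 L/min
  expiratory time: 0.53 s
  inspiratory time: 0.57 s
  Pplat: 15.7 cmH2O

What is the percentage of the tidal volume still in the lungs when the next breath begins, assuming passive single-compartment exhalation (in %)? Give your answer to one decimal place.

25.5

Flow: 53 L/min ÷ 60 = 0.8833 L/s.
Vt = flow × Ti = 0.8833 L/s × 0.57 s × 1000 mL/L = 503.48 mL.
R = (PIP − Pplat)/V̇ = (22.3 − 15.7) / 0.8833 = 6.6/0.8833 = 7.472 cmH2O·s/L.
C = Vt/(Pplat − PEEP) = 503.48 / (15.7 − 6) = 503.48/9.7 = 51.905 mL/cmH2O.
τ = R × C = 7.472 × 0.05191 L/cmH2O = 0.3879 s.
Fraction remaining at end-expiration = e^(−Te/τ) = e^(−0.53/0.3879) = 0.255 → 25.5%.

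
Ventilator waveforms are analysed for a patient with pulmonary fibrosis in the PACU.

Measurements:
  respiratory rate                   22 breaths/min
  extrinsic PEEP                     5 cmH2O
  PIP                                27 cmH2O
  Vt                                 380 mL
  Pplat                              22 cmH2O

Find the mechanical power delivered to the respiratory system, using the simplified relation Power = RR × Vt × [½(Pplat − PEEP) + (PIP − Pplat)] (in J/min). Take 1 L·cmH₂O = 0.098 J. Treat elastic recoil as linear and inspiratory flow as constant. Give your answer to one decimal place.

Per-breath work = Vt × [½(Pplat−PEEP) + (PIP−Pplat)] = 0.380 × [0.5×17.0 + 5.0] = 0.380 × 13.5 = 5.13 L·cmH2O.
Power = 22 × 5.13 = 112.86 L·cmH2O/min.
× 0.098 J/(L·cmH2O) → 11.06 J/min.

11.1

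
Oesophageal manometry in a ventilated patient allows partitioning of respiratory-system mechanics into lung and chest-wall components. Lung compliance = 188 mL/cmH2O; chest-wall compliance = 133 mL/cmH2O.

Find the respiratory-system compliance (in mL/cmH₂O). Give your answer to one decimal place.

Lung and chest wall are elastances in series: 1/Crs = 1/CL + 1/Ccw.
1/Crs = 1/188 + 1/133 = 0.01284.
Crs = 77.882 mL/cmH2O.

77.9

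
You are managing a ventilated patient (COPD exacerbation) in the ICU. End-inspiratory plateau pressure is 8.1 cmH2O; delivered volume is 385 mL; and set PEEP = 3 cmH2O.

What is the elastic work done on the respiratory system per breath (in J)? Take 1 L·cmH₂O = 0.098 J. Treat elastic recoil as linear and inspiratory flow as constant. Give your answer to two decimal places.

Elastic work ≈ ½ × (Pplat − PEEP) × Vt = 0.5 × (8.1 − 3) × 0.385 L = 0.5 × 5.1 × 0.385 = 0.9818 L·cmH2O.
× 0.098 J/(L·cmH2O) → 0.09622 J.

0.10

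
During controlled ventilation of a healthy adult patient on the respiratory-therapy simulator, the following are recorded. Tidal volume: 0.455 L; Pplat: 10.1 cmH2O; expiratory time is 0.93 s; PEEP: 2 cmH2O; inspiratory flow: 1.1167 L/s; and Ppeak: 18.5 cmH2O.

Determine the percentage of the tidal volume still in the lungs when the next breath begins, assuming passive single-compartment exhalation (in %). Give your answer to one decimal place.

R = (PIP − Pplat)/V̇ = (18.5 − 10.1) / 1.1167 = 8.4/1.1167 = 7.522 cmH2O·s/L.
C = Vt/(Pplat − PEEP) = 455.0 / (10.1 − 2) = 455.0/8.1 = 56.173 mL/cmH2O.
τ = R × C = 7.522 × 0.05617 L/cmH2O = 0.4225 s.
Fraction remaining at end-expiration = e^(−Te/τ) = e^(−0.93/0.4225) = 0.1107 → 11.07%.

11.1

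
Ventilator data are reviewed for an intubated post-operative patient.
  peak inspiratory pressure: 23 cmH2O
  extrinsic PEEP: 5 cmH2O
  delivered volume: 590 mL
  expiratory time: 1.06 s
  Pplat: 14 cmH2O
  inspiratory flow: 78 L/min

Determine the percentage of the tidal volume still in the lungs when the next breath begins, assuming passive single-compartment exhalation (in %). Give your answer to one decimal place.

Flow: 78 L/min ÷ 60 = 1.3 L/s.
R = (PIP − Pplat)/V̇ = (23 − 14) / 1.3 = 9.0/1.3 = 6.923 cmH2O·s/L.
C = Vt/(Pplat − PEEP) = 590.0 / (14 − 5) = 590.0/9.0 = 65.556 mL/cmH2O.
τ = R × C = 6.923 × 0.06556 L/cmH2O = 0.4539 s.
Fraction remaining at end-expiration = e^(−Te/τ) = e^(−1.06/0.4539) = 0.09678 → 9.678%.

9.7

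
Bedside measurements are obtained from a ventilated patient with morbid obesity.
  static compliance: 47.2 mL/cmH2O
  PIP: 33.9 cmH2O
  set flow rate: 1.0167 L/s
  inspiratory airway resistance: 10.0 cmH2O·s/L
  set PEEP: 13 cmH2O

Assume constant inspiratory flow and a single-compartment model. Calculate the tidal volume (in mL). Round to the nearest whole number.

Equation of motion (constant flow): PIP = Vt/C + R·V̇ + PEEP.
Vt/C = PIP − R·V̇ − PEEP = 33.9 − 10.167 − 13 = 10.733 cmH2O.
Vt = C × 10.733 = 47.2 × 10.733 = 506.6 mL.

507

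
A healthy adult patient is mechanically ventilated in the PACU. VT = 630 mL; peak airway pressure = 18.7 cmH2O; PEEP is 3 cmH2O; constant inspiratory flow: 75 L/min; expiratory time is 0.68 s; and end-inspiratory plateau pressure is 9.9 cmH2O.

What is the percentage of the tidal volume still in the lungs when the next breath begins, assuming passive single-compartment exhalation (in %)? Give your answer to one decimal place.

Flow: 75 L/min ÷ 60 = 1.25 L/s.
R = (PIP − Pplat)/V̇ = (18.7 − 9.9) / 1.25 = 8.8/1.25 = 7.04 cmH2O·s/L.
C = Vt/(Pplat − PEEP) = 630.0 / (9.9 − 3) = 630.0/6.9 = 91.304 mL/cmH2O.
τ = R × C = 7.04 × 0.0913 L/cmH2O = 0.6428 s.
Fraction remaining at end-expiration = e^(−Te/τ) = e^(−0.68/0.6428) = 0.3472 → 34.72%.

34.7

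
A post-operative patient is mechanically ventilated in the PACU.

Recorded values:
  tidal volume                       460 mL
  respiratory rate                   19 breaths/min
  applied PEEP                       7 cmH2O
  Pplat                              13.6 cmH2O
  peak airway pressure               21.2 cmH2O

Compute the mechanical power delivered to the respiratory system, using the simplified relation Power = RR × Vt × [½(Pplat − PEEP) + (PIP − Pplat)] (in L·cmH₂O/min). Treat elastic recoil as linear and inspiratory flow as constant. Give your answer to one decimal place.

95.3

Per-breath work = Vt × [½(Pplat−PEEP) + (PIP−Pplat)] = 0.460 × [0.5×6.6 + 7.6] = 0.460 × 10.9 = 5.014 L·cmH2O.
Power = 19 × 5.014 = 95.266 L·cmH2O/min.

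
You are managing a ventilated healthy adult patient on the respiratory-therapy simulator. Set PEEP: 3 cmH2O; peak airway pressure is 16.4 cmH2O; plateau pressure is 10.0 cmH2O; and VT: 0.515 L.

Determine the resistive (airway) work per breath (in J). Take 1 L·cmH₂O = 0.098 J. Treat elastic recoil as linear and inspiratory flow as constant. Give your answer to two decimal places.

With constant inspiratory flow the resistive pressure is constant at PIP − Pplat = 16.4 − 10.0 = 6.4 cmH2O, so resistive work = 6.4 × 0.515 = 3.296 L·cmH2O.
× 0.098 J/(L·cmH2O) → 0.323 J.

0.32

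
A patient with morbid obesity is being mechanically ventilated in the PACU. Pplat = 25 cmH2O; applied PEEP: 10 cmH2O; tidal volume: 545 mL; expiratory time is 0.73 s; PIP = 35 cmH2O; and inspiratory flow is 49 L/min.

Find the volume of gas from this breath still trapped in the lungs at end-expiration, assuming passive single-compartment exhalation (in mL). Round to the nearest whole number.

106

Flow: 49 L/min ÷ 60 = 0.8167 L/s.
R = (PIP − Pplat)/V̇ = (35 − 25) / 0.8167 = 10.0/0.8167 = 12.244 cmH2O·s/L.
C = Vt/(Pplat − PEEP) = 545.0 / (25 − 10) = 545.0/15.0 = 36.333 mL/cmH2O.
τ = R × C = 12.244 × 0.03633 L/cmH2O = 0.4448 s.
Fraction remaining = e^(−Te/τ) = e^(−0.73/0.4448) = 0.1937.
Trapped volume = 545.0 × 0.1937 = 105.57 mL.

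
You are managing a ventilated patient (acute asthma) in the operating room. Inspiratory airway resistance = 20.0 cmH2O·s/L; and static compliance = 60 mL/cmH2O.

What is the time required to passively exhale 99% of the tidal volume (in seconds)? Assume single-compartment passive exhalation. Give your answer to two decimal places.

5.53

τ = R × C = 20.0 × 60 mL/cmH2O = 20.0 × 0.060 L/cmH2O = 1.2 s.
Exhaled fraction f = 1 − e^(−t/τ) → t = −τ·ln(1 − f) = −1.2·ln(0.01) = 5.526 s.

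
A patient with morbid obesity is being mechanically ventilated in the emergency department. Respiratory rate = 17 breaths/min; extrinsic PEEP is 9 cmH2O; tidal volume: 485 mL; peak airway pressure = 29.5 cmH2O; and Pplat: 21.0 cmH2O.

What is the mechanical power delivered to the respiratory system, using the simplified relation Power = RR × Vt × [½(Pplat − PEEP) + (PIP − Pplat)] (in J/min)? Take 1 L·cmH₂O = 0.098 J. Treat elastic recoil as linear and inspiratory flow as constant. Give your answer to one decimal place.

11.7

Per-breath work = Vt × [½(Pplat−PEEP) + (PIP−Pplat)] = 0.485 × [0.5×12.0 + 8.5] = 0.485 × 14.5 = 7.033 L·cmH2O.
Power = 17 × 7.033 = 119.56 L·cmH2O/min.
× 0.098 J/(L·cmH2O) → 11.717 J/min.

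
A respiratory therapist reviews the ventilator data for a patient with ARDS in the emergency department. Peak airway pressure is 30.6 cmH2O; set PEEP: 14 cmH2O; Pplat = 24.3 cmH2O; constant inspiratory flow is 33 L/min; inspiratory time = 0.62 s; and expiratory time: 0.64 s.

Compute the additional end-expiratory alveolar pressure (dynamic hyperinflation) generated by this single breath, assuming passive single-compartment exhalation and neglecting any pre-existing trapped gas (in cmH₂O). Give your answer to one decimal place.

1.9

Flow: 33 L/min ÷ 60 = 0.55 L/s.
Vt = flow × Ti = 0.55 L/s × 0.62 s × 1000 mL/L = 341.0 mL.
R = (PIP − Pplat)/V̇ = (30.6 − 24.3) / 0.55 = 6.3/0.55 = 11.455 cmH2O·s/L.
C = Vt/(Pplat − PEEP) = 341.0 / (24.3 − 14) = 341.0/10.3 = 33.107 mL/cmH2O.
τ = R × C = 11.455 × 0.03311 L/cmH2O = 0.3793 s.
Fraction remaining = e^(−Te/τ) = e^(−0.64/0.3793) = 0.185; trapped volume = 341.0 × 0.185 = 63.085 mL.
Additional alveolar pressure from trapping ≈ V_trapped / C = 63.085 / 33.107 = 1.905 cmH2O.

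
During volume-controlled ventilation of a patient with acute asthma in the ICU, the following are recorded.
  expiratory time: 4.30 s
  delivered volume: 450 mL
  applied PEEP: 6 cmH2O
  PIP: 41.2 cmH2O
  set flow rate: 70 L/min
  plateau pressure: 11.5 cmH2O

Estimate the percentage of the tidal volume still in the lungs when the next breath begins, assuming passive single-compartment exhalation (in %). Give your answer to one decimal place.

Flow: 70 L/min ÷ 60 = 1.1667 L/s.
R = (PIP − Pplat)/V̇ = (41.2 − 11.5) / 1.1667 = 29.7/1.1667 = 25.456 cmH2O·s/L.
C = Vt/(Pplat − PEEP) = 450.0 / (11.5 − 6) = 450.0/5.5 = 81.818 mL/cmH2O.
τ = R × C = 25.456 × 0.08182 L/cmH2O = 2.083 s.
Fraction remaining at end-expiration = e^(−Te/τ) = e^(−4.30/2.083) = 0.1269 → 12.69%.

12.7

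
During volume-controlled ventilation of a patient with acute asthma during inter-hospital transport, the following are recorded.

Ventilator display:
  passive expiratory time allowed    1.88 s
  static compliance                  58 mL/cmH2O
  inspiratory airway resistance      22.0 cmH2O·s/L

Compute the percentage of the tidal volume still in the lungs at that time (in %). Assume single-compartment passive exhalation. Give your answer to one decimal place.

τ = R × C = 22.0 × 58 mL/cmH2O = 22.0 × 0.058 L/cmH2O = 1.276 s.
Passive exhalation: V(t)/V₀ = e^(−t/τ) = e^(−1.88/1.276) = 0.2292.
Fraction remaining = 0.2292 → 22.92%.

22.9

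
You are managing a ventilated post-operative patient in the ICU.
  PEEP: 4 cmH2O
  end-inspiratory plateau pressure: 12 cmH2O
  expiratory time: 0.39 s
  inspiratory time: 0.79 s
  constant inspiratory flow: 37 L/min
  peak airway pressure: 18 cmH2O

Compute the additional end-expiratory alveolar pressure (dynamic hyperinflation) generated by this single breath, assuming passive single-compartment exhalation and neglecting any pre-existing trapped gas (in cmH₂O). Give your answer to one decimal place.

4.1

Flow: 37 L/min ÷ 60 = 0.6167 L/s.
Vt = flow × Ti = 0.6167 L/s × 0.79 s × 1000 mL/L = 487.19 mL.
R = (PIP − Pplat)/V̇ = (18 − 12) / 0.6167 = 6.0/0.6167 = 9.729 cmH2O·s/L.
C = Vt/(Pplat − PEEP) = 487.19 / (12 − 4) = 487.19/8.0 = 60.899 mL/cmH2O.
τ = R × C = 9.729 × 0.0609 L/cmH2O = 0.5925 s.
Fraction remaining = e^(−Te/τ) = e^(−0.39/0.5925) = 0.5178; trapped volume = 487.19 × 0.5178 = 252.27 mL.
Additional alveolar pressure from trapping ≈ V_trapped / C = 252.27 / 60.899 = 4.142 cmH2O.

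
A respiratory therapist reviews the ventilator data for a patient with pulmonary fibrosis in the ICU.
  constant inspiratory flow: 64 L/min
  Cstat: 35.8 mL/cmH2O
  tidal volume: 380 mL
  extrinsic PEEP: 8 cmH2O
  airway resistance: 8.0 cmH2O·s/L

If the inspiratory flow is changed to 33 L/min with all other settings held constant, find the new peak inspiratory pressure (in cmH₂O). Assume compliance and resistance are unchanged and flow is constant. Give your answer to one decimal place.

Flow: 64 L/min ÷ 60 = 1.0667 L/s.
New flow: 33 L/min ÷ 60 = 0.55 L/s.
PIP = Vt/C + R·V̇ + PEEP (constant-flow equation of motion).
Only the resistive term changes: ΔPIP = R × ΔV̇ = 8.0 × (0.55 − 1.0667) = 8.0 × -0.5167 = -4.134 cmH2O.
Original PIP = 380/35.8 + 8.0×1.0667 + 8 = 27.148 cmH2O; new PIP = 27.148 + (-4.134) = 23.014 cmH2O.

23.0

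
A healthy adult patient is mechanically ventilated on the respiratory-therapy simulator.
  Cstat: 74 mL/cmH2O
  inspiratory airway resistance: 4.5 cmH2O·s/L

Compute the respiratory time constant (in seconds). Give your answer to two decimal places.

τ = R × C = 4.5 × 74 mL/cmH2O = 4.5 × 0.074 L/cmH2O = 0.333 s.

0.33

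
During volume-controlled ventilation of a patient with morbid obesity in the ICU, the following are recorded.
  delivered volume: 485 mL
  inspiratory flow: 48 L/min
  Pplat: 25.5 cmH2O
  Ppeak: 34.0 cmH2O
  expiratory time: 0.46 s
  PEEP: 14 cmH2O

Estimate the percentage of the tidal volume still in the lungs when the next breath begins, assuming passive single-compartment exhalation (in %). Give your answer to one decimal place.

35.8

Flow: 48 L/min ÷ 60 = 0.8 L/s.
R = (PIP − Pplat)/V̇ = (34.0 − 25.5) / 0.8 = 8.5/0.8 = 10.625 cmH2O·s/L.
C = Vt/(Pplat − PEEP) = 485.0 / (25.5 − 14) = 485.0/11.5 = 42.174 mL/cmH2O.
τ = R × C = 10.625 × 0.04217 L/cmH2O = 0.4481 s.
Fraction remaining at end-expiration = e^(−Te/τ) = e^(−0.46/0.4481) = 0.3582 → 35.82%.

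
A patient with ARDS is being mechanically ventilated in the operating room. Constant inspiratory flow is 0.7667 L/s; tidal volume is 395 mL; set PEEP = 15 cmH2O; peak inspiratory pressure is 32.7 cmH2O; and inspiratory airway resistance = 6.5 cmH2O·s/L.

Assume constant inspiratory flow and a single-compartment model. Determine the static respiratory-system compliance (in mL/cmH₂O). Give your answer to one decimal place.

31.1

Equation of motion (constant flow): PIP = Vt/C + R·V̇ + PEEP.
Vt/C = PIP − R·V̇ − PEEP = 32.7 − 6.5×0.7667 − 15 = 32.7 − 4.984 − 15 = 12.716 cmH2O.
C = Vt / 12.716 = 395 / 12.716 = 31.063 mL/cmH2O.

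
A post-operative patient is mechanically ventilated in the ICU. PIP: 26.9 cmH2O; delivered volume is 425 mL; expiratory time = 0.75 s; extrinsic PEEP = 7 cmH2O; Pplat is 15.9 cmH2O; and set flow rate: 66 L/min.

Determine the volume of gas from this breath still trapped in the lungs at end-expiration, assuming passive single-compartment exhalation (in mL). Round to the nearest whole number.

88

Flow: 66 L/min ÷ 60 = 1.1 L/s.
R = (PIP − Pplat)/V̇ = (26.9 − 15.9) / 1.1 = 11.0/1.1 = 10.0 cmH2O·s/L.
C = Vt/(Pplat − PEEP) = 425.0 / (15.9 − 7) = 425.0/8.9 = 47.753 mL/cmH2O.
τ = R × C = 10.0 × 0.04775 L/cmH2O = 0.4775 s.
Fraction remaining = e^(−Te/τ) = e^(−0.75/0.4775) = 0.2079.
Trapped volume = 425.0 × 0.2079 = 88.358 mL.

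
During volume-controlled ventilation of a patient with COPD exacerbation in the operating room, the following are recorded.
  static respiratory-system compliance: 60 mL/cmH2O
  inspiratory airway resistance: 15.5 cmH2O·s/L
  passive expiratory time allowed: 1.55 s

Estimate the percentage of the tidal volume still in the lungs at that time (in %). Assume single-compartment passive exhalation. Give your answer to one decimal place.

τ = R × C = 15.5 × 60 mL/cmH2O = 15.5 × 0.060 L/cmH2O = 0.93 s.
Passive exhalation: V(t)/V₀ = e^(−t/τ) = e^(−1.55/0.93) = 0.1889.
Fraction remaining = 0.1889 → 18.89%.

18.9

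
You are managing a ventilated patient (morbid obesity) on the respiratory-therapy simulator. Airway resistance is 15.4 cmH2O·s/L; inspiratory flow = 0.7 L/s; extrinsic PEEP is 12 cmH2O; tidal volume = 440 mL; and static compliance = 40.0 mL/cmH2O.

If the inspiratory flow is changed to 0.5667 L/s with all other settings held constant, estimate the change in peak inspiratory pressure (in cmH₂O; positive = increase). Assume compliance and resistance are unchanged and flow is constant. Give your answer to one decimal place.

-2.1

PIP = Vt/C + R·V̇ + PEEP (constant-flow equation of motion).
Only the resistive term changes: ΔPIP = R × ΔV̇ = 15.4 × (0.5667 − 0.7) = 15.4 × -0.1333 = -2.053 cmH2O.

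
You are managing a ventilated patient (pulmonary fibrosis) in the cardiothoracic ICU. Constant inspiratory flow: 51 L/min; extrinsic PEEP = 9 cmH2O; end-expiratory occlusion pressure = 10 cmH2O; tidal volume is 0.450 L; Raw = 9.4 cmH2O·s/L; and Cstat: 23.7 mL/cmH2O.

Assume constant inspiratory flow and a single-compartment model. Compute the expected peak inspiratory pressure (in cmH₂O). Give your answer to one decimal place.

Flow: 51 L/min ÷ 60 = 0.85 L/s.
Total PEEP = 10 cmH2O (set 9 + intrinsic 1); this is the baseline alveolar pressure.
Equation of motion (constant flow): PIP = Vt/C + R·V̇ + PEEP.
PIP = 450/23.7 + 9.4×0.85 + 10 = 18.987 + 7.99 + 10 = 36.977 cmH2O.

37.0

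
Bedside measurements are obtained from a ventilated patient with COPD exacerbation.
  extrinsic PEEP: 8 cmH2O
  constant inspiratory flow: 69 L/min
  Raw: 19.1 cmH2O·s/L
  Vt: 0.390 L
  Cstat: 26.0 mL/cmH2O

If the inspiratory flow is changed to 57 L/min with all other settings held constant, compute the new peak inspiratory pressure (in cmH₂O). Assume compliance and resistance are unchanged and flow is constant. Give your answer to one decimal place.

41.1

Flow: 69 L/min ÷ 60 = 1.15 L/s.
New flow: 57 L/min ÷ 60 = 0.95 L/s.
PIP = Vt/C + R·V̇ + PEEP (constant-flow equation of motion).
Only the resistive term changes: ΔPIP = R × ΔV̇ = 19.1 × (0.95 − 1.15) = 19.1 × -0.2 = -3.82 cmH2O.
Original PIP = 390/26.0 + 19.1×1.15 + 8 = 44.965 cmH2O; new PIP = 44.965 + (-3.82) = 41.145 cmH2O.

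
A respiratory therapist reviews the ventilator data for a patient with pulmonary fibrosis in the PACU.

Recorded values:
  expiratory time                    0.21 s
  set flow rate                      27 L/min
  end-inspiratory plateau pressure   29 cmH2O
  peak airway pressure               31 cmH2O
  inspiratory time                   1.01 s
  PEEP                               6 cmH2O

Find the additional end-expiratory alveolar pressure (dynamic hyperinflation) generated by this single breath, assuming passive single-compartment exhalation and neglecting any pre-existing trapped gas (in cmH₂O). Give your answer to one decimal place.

Flow: 27 L/min ÷ 60 = 0.45 L/s.
Vt = flow × Ti = 0.45 L/s × 1.01 s × 1000 mL/L = 454.5 mL.
R = (PIP − Pplat)/V̇ = (31 − 29) / 0.45 = 2.0/0.45 = 4.444 cmH2O·s/L.
C = Vt/(Pplat − PEEP) = 454.5 / (29 − 6) = 454.5/23.0 = 19.761 mL/cmH2O.
τ = R × C = 4.444 × 0.01976 L/cmH2O = 0.08781 s.
Fraction remaining = e^(−Te/τ) = e^(−0.21/0.08781) = 0.09149; trapped volume = 454.5 × 0.09149 = 41.582 mL.
Additional alveolar pressure from trapping ≈ V_trapped / C = 41.582 / 19.761 = 2.104 cmH2O.

2.1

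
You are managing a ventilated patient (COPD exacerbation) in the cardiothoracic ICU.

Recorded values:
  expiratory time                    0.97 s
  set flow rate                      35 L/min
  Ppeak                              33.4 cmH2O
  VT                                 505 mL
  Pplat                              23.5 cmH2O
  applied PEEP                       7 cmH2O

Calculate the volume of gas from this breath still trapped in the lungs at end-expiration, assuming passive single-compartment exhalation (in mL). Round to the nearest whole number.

Flow: 35 L/min ÷ 60 = 0.5833 L/s.
R = (PIP − Pplat)/V̇ = (33.4 − 23.5) / 0.5833 = 9.9/0.5833 = 16.972 cmH2O·s/L.
C = Vt/(Pplat − PEEP) = 505.0 / (23.5 − 7) = 505.0/16.5 = 30.606 mL/cmH2O.
τ = R × C = 16.972 × 0.03061 L/cmH2O = 0.5195 s.
Fraction remaining = e^(−Te/τ) = e^(−0.97/0.5195) = 0.1546.
Trapped volume = 505.0 × 0.1546 = 78.073 mL.

78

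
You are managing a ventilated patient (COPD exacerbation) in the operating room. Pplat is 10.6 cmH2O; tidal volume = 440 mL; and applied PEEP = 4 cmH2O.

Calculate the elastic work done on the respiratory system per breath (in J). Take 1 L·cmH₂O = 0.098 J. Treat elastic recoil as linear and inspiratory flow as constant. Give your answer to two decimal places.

0.14

Elastic work ≈ ½ × (Pplat − PEEP) × Vt = 0.5 × (10.6 − 4) × 0.440 L = 0.5 × 6.6 × 0.440 = 1.452 L·cmH2O.
× 0.098 J/(L·cmH2O) → 0.1423 J.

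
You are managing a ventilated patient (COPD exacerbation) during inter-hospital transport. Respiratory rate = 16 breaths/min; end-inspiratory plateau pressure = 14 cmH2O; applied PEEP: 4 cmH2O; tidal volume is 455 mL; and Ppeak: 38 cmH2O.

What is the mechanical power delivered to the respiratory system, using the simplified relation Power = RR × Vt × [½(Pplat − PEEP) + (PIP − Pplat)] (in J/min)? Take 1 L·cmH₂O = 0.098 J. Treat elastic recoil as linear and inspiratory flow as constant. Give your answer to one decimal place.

Per-breath work = Vt × [½(Pplat−PEEP) + (PIP−Pplat)] = 0.455 × [0.5×10.0 + 24.0] = 0.455 × 29.0 = 13.195 L·cmH2O.
Power = 16 × 13.195 = 211.12 L·cmH2O/min.
× 0.098 J/(L·cmH2O) → 20.69 J/min.

20.7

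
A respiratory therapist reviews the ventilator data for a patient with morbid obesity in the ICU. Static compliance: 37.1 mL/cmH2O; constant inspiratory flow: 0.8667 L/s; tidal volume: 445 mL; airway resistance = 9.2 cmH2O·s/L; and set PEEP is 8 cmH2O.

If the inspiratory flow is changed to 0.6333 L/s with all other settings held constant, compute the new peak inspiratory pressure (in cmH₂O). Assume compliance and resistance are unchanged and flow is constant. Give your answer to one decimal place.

25.8

PIP = Vt/C + R·V̇ + PEEP (constant-flow equation of motion).
Only the resistive term changes: ΔPIP = R × ΔV̇ = 9.2 × (0.6333 − 0.8667) = 9.2 × -0.2334 = -2.147 cmH2O.
Original PIP = 445/37.1 + 9.2×0.8667 + 8 = 27.968 cmH2O; new PIP = 27.968 + (-2.147) = 25.821 cmH2O.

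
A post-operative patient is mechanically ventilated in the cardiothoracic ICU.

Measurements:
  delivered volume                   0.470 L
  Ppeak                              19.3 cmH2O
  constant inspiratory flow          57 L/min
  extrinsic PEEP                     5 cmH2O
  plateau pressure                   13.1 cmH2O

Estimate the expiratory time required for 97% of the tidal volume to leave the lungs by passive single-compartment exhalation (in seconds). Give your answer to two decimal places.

1.33

Flow: 57 L/min ÷ 60 = 0.95 L/s.
R = (PIP − Pplat)/V̇ = (19.3 − 13.1) / 0.95 = 6.2/0.95 = 6.526 cmH2O·s/L.
C = Vt/(Pplat − PEEP) = 470.0 / (13.1 − 5) = 470.0/8.1 = 58.025 mL/cmH2O.
τ = R × C = 6.526 × 0.05803 L/cmH2O = 0.3787 s.
t = −τ·ln(1 − 0.97) = −0.3787·ln(0.03) = 1.328 s.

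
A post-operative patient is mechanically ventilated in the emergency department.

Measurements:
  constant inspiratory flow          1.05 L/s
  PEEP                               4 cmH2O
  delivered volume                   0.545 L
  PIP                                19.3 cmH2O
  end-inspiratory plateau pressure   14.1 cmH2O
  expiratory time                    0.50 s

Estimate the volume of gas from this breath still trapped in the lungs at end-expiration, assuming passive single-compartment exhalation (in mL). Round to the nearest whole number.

84

R = (PIP − Pplat)/V̇ = (19.3 − 14.1) / 1.05 = 5.2/1.05 = 4.952 cmH2O·s/L.
C = Vt/(Pplat − PEEP) = 545.0 / (14.1 − 4) = 545.0/10.1 = 53.96 mL/cmH2O.
τ = R × C = 4.952 × 0.05396 L/cmH2O = 0.2672 s.
Fraction remaining = e^(−Te/τ) = e^(−0.50/0.2672) = 0.1539.
Trapped volume = 545.0 × 0.1539 = 83.876 mL.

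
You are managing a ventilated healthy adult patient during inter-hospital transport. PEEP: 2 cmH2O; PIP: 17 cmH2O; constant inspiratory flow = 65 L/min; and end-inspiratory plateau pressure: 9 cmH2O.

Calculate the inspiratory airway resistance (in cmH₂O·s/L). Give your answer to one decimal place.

Flow: 65 L/min ÷ 60 = 1.0833 L/s.
Raw = (PIP − Pplat) / flow = (17 − 9) / 1.0833 = 8.0 / 1.0833 = 7.385 cmH2O·s/L.

7.4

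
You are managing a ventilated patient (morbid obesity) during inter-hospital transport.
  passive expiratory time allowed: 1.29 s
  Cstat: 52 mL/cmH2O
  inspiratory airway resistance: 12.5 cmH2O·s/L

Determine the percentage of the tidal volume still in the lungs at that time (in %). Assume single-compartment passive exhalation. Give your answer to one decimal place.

13.7

τ = R × C = 12.5 × 52 mL/cmH2O = 12.5 × 0.052 L/cmH2O = 0.65 s.
Passive exhalation: V(t)/V₀ = e^(−t/τ) = e^(−1.29/0.65) = 0.1374.
Fraction remaining = 0.1374 → 13.74%.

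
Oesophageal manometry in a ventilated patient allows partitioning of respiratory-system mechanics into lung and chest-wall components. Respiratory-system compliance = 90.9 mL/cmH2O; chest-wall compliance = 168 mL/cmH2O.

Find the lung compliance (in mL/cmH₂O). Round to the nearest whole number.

198

1/CL = 1/Crs − 1/Ccw.
1/CL = 1/90.9 − 1/168 = 0.005049.
CL = 198.06 mL/cmH2O.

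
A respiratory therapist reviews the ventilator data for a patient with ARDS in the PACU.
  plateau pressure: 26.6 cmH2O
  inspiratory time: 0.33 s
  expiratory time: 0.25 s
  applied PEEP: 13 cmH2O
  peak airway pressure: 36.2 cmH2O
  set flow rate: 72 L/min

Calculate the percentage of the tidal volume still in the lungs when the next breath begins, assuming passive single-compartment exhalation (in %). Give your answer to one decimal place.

34.2

Flow: 72 L/min ÷ 60 = 1.2 L/s.
Vt = flow × Ti = 1.2 L/s × 0.33 s × 1000 mL/L = 396.0 mL.
R = (PIP − Pplat)/V̇ = (36.2 − 26.6) / 1.2 = 9.6/1.2 = 8.0 cmH2O·s/L.
C = Vt/(Pplat − PEEP) = 396.0 / (26.6 − 13) = 396.0/13.6 = 29.118 mL/cmH2O.
τ = R × C = 8.0 × 0.02912 L/cmH2O = 0.233 s.
Fraction remaining at end-expiration = e^(−Te/τ) = e^(−0.25/0.233) = 0.342 → 34.2%.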